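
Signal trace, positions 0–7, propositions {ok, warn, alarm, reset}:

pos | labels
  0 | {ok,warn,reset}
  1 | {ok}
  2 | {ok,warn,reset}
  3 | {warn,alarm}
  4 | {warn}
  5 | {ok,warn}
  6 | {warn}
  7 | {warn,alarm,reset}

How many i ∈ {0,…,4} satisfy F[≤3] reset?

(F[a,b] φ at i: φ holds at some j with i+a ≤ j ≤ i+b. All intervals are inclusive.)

Evaluate at each i in [0,4]:
  i=0: ✓ (witness j=0)
  i=1: ✓ (witness j=2)
  i=2: ✓ (witness j=2)
  i=3: ✗ (none in [3,6])
  i=4: ✓ (witness j=7)
Positions where it holds: {0, 1, 2, 4} → 4.

4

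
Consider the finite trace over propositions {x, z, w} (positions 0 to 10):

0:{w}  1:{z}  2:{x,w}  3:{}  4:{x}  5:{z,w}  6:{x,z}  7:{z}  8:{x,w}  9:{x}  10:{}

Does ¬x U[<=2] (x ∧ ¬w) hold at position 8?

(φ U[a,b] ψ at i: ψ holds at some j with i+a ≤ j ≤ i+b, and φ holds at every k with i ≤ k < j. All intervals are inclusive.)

Does not hold

Need some j in [8,10] with (x ∧ ¬w), and ¬x at every k in [8,j-1].
  j=8: (x ∧ ¬w) false.
  j=9: (x ∧ ¬w) holds, but ¬x fails at k=8 → not this j.
  j=10: (x ∧ ¬w) false.
No j in the window works → until fails.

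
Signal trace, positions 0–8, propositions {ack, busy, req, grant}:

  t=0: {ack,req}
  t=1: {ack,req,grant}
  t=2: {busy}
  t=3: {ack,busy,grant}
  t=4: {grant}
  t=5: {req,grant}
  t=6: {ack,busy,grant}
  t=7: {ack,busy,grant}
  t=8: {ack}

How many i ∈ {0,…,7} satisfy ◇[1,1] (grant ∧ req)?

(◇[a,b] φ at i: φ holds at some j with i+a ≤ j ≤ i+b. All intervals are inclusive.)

Evaluate at each i in [0,7]:
  i=0: ✓ (witness j=1)
  i=1: ✗ (none in [2,2])
  i=2: ✗ (none in [3,3])
  i=3: ✗ (none in [4,4])
  i=4: ✓ (witness j=5)
  i=5: ✗ (none in [6,6])
  i=6: ✗ (none in [7,7])
  i=7: ✗ (none in [8,8])
Positions where it holds: {0, 4} → 2.

2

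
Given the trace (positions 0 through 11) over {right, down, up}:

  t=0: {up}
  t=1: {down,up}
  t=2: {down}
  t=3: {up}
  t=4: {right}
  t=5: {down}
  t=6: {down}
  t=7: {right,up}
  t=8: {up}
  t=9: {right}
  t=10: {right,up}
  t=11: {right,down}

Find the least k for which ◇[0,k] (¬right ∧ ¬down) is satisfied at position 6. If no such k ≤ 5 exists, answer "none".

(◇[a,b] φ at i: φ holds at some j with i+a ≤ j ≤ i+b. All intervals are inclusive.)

Scan j = 6,7,… for (¬right ∧ ¬down):
  j=6: fails
  j=7: fails
  j=8: holds
First hit at j=8, so smallest k = 8-6 = 2.

2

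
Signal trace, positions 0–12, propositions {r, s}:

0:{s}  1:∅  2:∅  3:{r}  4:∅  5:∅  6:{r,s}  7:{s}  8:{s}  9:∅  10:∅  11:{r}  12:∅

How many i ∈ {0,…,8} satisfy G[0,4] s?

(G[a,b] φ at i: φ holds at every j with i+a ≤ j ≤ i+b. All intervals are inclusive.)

0

Evaluate at each i in [0,8]:
  i=0: ✗ (fails at j=1)
  i=1: ✗ (fails at j=1)
  i=2: ✗ (fails at j=2)
  i=3: ✗ (fails at j=3)
  i=4: ✗ (fails at j=4)
  i=5: ✗ (fails at j=5)
  i=6: ✗ (fails at j=9)
  i=7: ✗ (fails at j=9)
  i=8: ✗ (fails at j=9)
Positions where it holds: {} → 0.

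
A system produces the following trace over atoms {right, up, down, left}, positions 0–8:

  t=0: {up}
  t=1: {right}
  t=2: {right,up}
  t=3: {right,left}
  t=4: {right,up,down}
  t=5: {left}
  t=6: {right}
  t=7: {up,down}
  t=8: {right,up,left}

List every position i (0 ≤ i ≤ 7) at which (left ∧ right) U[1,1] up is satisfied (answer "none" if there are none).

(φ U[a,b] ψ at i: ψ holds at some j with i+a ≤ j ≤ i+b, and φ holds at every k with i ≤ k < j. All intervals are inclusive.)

3

Evaluate at each i in [0,7]:
  i=0: ✗ (no rhs in [1,1])
  i=1: ✗ (lhs fails at k=1 before rhs at j=2)
  i=2: ✗ (no rhs in [3,3])
  i=3: ✓ (rhs at j=4; lhs holds on [3,3])
  i=4: ✗ (no rhs in [5,5])
  i=5: ✗ (no rhs in [6,6])
  i=6: ✗ (lhs fails at k=6 before rhs at j=7)
  i=7: ✗ (lhs fails at k=7 before rhs at j=8)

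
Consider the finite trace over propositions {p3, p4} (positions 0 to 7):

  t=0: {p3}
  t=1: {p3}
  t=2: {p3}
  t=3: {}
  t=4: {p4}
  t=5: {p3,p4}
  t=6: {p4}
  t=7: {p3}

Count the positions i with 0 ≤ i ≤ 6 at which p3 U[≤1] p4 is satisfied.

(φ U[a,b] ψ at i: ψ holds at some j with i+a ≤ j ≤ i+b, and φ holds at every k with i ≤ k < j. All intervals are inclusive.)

Evaluate at each i in [0,6]:
  i=0: ✗ (no rhs in [0,1])
  i=1: ✗ (no rhs in [1,2])
  i=2: ✗ (no rhs in [2,3])
  i=3: ✗ (lhs fails at k=3 before rhs at j=4)
  i=4: ✓ (rhs at j=4)
  i=5: ✓ (rhs at j=5)
  i=6: ✓ (rhs at j=6)
Positions where it holds: {4, 5, 6} → 3.

3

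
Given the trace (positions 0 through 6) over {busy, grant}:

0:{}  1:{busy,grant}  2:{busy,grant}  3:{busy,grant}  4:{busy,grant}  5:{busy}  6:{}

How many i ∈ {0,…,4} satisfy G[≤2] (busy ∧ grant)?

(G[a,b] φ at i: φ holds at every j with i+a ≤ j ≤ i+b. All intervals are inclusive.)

2

Evaluate at each i in [0,4]:
  i=0: ✗ (fails at j=0)
  i=1: ✓ (all of [1,3])
  i=2: ✓ (all of [2,4])
  i=3: ✗ (fails at j=5)
  i=4: ✗ (fails at j=5)
Positions where it holds: {1, 2} → 2.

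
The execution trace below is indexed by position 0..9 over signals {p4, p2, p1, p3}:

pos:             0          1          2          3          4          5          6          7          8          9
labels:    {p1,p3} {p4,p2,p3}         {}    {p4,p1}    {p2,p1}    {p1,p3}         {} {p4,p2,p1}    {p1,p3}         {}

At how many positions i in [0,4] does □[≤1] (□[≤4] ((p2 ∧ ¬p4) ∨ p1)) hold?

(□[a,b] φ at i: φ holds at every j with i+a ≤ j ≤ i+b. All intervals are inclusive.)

0

Evaluate at each i in [0,4]:
  i=0: ✗ (fails at j=0)
  i=1: ✗ (fails at j=1)
  i=2: ✗ (fails at j=2)
  i=3: ✗ (fails at j=3)
  i=4: ✗ (fails at j=4)
Positions where it holds: {} → 0.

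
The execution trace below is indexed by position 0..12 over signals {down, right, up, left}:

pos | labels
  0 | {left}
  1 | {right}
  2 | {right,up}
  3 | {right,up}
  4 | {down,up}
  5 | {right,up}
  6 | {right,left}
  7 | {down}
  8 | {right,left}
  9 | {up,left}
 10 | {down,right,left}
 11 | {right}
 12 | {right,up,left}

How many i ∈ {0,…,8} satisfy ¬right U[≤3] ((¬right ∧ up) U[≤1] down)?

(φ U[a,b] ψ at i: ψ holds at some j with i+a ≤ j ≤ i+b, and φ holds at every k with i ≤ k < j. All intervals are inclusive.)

2

Evaluate at each i in [0,8]:
  i=0: ✗ (no rhs in [0,3])
  i=1: ✗ (lhs fails at k=1 before rhs at j=4)
  i=2: ✗ (lhs fails at k=2 before rhs at j=4)
  i=3: ✗ (lhs fails at k=3 before rhs at j=4)
  i=4: ✓ (rhs at j=4)
  i=5: ✗ (lhs fails at k=5 before rhs at j=7)
  i=6: ✗ (lhs fails at k=6 before rhs at j=7)
  i=7: ✓ (rhs at j=7)
  i=8: ✗ (lhs fails at k=8 before rhs at j=9)
Positions where it holds: {4, 7} → 2.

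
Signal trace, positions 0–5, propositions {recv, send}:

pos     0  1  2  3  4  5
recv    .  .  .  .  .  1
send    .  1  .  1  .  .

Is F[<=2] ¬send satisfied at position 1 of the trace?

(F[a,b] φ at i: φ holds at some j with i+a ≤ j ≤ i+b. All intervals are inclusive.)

True

Check ¬send at each j in [1,3]:
  j=1: false
  j=2: true
  j=3: false
Found at j=2 → formula holds.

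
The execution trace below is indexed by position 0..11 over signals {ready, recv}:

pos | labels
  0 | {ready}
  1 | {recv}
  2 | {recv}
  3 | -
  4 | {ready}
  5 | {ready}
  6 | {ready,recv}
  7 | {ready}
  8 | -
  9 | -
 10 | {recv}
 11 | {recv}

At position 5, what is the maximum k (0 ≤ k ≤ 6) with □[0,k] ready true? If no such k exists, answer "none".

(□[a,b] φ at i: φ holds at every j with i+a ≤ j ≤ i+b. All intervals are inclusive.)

ready must hold from j=5 onward; find where it first fails.
  j=5: holds
  j=6: holds
  j=7: holds
  j=8: fails
Holds on [5,7], so largest k = 2.

2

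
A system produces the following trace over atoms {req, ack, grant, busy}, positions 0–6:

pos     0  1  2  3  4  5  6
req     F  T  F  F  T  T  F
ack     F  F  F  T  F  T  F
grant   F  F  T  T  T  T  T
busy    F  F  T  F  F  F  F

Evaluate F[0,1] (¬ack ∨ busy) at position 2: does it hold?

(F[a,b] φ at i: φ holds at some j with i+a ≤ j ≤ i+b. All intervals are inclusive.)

Check (¬ack ∨ busy) at each j in [2,3]:
  j=2: true
  j=3: false
Found at j=2 → formula holds.

Holds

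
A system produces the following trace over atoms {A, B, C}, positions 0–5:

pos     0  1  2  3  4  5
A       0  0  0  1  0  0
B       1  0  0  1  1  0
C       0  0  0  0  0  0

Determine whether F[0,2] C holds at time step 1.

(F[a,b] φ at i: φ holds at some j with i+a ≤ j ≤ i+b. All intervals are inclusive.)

No

Check C at each j in [1,3]:
  j=1: false
  j=2: false
  j=3: false
No position in the window satisfies it → formula fails.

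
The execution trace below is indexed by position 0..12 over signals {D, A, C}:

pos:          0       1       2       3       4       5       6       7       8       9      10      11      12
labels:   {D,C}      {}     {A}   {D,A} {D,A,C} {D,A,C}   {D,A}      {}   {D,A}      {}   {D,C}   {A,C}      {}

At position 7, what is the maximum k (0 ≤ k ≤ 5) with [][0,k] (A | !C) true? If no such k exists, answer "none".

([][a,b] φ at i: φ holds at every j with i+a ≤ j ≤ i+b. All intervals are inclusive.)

(A | !C) must hold from j=7 onward; find where it first fails.
  j=7: holds
  j=8: holds
  j=9: holds
  j=10: fails
Holds on [7,9], so largest k = 2.

2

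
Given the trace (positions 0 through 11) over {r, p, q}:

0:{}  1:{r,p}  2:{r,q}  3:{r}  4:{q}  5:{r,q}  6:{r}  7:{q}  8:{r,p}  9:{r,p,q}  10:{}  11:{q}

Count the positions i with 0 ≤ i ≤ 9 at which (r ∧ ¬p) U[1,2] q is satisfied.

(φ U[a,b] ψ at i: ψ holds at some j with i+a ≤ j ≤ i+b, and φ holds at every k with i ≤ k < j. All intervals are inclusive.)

Evaluate at each i in [0,9]:
  i=0: ✗ (lhs fails at k=0 before rhs at j=2)
  i=1: ✗ (lhs fails at k=1 before rhs at j=2)
  i=2: ✓ (rhs at j=4; lhs holds on [2,3])
  i=3: ✓ (rhs at j=4; lhs holds on [3,3])
  i=4: ✗ (lhs fails at k=4 before rhs at j=5)
  i=5: ✓ (rhs at j=7; lhs holds on [5,6])
  i=6: ✓ (rhs at j=7; lhs holds on [6,6])
  i=7: ✗ (lhs fails at k=7 before rhs at j=9)
  i=8: ✗ (lhs fails at k=8 before rhs at j=9)
  i=9: ✗ (lhs fails at k=9 before rhs at j=11)
Positions where it holds: {2, 3, 5, 6} → 4.

4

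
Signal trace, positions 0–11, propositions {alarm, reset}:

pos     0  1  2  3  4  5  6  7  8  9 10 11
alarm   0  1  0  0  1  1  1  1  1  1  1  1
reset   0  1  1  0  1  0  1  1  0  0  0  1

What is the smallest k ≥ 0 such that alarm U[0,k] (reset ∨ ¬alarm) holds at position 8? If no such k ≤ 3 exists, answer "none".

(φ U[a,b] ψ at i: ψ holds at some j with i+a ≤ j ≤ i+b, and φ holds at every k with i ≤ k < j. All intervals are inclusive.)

3

Need earliest j ≥ 8 with (reset ∨ ¬alarm), and alarm at every k in [8,j-1].
  j=8: rhs fails.
  j=9: rhs fails.
  j=10: rhs fails.
  j=11: rhs holds; lhs holds on [8,10]. k = 3.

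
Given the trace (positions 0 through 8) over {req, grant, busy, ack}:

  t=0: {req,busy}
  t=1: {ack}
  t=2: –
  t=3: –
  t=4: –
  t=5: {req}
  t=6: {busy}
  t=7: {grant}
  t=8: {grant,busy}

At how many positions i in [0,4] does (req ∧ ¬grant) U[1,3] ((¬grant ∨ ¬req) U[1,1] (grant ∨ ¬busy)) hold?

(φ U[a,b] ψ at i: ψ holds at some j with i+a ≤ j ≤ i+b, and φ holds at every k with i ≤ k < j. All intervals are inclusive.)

1

Evaluate at each i in [0,4]:
  i=0: ✓ (rhs at j=1; lhs holds on [0,0])
  i=1: ✗ (lhs fails at k=1 before rhs at j=2)
  i=2: ✗ (lhs fails at k=2 before rhs at j=3)
  i=3: ✗ (lhs fails at k=3 before rhs at j=4)
  i=4: ✗ (lhs fails at k=4 before rhs at j=6)
Positions where it holds: {0} → 1.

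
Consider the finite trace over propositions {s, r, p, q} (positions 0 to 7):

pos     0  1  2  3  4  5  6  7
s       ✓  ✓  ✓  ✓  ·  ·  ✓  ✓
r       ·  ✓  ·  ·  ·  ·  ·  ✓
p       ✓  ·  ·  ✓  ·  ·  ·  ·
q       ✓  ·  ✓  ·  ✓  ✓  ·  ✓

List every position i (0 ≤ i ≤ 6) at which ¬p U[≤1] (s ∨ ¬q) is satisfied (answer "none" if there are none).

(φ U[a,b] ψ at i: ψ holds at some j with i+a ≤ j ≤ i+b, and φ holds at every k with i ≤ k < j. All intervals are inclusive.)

Evaluate at each i in [0,6]:
  i=0: ✓ (rhs at j=0)
  i=1: ✓ (rhs at j=1)
  i=2: ✓ (rhs at j=2)
  i=3: ✓ (rhs at j=3)
  i=4: ✗ (no rhs in [4,5])
  i=5: ✓ (rhs at j=6; lhs holds on [5,5])
  i=6: ✓ (rhs at j=6)

0, 1, 2, 3, 5, 6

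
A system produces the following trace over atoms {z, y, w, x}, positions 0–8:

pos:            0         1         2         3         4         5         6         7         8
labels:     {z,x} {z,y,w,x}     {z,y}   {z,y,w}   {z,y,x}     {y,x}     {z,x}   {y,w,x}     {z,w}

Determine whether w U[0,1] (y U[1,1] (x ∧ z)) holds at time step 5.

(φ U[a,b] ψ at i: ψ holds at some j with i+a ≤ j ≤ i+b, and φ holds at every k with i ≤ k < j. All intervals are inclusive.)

Yes

Need some j in [5,6] with (y U[1,1] (x ∧ z)), and w at every k in [5,j-1].
  j=5: (y U[1,1] (x ∧ z)) holds; no prefix to check → satisfied.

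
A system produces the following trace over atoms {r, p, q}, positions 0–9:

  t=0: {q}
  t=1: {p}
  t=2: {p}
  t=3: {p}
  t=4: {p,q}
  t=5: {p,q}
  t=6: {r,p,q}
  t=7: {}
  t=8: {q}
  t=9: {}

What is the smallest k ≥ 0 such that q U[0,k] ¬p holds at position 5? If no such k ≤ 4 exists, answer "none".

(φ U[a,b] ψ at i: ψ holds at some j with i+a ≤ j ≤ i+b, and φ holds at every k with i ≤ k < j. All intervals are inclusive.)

Need earliest j ≥ 5 with ¬p, and q at every k in [5,j-1].
  j=5: rhs fails.
  j=6: rhs fails.
  j=7: rhs holds; lhs holds on [5,6]. k = 2.

2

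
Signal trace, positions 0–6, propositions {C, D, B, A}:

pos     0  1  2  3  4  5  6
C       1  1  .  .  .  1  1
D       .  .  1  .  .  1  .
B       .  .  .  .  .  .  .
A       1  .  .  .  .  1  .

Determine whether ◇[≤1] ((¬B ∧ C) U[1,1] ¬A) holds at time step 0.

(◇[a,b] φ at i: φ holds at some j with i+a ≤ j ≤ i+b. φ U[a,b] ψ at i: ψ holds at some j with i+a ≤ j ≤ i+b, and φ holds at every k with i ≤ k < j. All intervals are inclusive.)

Check ((¬B ∧ C) U[1,1] ¬A) at each j in [0,1]:
  j=0: holds
  j=1: holds
Found at j=0 → formula holds.

Yes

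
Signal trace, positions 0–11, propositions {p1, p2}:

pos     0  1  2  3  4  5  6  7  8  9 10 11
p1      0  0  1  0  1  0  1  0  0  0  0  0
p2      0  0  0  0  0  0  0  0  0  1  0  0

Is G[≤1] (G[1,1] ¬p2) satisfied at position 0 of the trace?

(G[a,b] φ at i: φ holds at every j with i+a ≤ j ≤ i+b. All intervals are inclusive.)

Check G[1,1] ¬p2 at every j in [0,1]:
  j=0: holds on [1,1]
  j=1: holds on [2,2]
All positions satisfy it → formula holds.

Yes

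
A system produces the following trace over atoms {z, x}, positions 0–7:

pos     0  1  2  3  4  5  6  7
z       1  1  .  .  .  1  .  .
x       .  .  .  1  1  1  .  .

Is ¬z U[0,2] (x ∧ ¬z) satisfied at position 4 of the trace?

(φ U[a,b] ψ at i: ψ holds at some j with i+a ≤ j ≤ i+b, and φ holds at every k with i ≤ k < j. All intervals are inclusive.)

Need some j in [4,6] with (x ∧ ¬z), and ¬z at every k in [4,j-1].
  j=4: (x ∧ ¬z) holds; no prefix to check → satisfied.

True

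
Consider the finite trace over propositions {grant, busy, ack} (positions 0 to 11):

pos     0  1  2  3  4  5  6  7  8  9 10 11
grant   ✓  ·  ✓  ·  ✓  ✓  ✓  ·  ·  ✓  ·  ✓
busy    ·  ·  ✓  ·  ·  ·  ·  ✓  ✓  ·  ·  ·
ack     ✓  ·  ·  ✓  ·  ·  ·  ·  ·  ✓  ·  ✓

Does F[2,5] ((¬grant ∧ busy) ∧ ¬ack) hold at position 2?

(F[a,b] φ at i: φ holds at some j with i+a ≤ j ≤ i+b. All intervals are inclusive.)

Check ((¬grant ∧ busy) ∧ ¬ack) at each j in [4,7]:
  j=4: false
  j=5: false
  j=6: false
  j=7: true
Found at j=7 → formula holds.

Holds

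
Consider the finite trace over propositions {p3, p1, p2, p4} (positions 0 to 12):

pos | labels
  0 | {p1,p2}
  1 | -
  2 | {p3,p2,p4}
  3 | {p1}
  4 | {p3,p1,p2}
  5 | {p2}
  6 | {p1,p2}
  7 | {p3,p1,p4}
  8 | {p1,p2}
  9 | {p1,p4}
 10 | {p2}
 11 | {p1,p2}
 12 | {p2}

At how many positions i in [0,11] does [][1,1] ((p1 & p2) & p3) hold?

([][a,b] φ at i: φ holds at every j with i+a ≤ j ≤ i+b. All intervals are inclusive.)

1

Evaluate at each i in [0,11]:
  i=0: ✗ (fails at j=1)
  i=1: ✗ (fails at j=2)
  i=2: ✗ (fails at j=3)
  i=3: ✓ (all of [4,4])
  i=4: ✗ (fails at j=5)
  i=5: ✗ (fails at j=6)
  i=6: ✗ (fails at j=7)
  i=7: ✗ (fails at j=8)
  i=8: ✗ (fails at j=9)
  i=9: ✗ (fails at j=10)
  i=10: ✗ (fails at j=11)
  i=11: ✗ (fails at j=12)
Positions where it holds: {3} → 1.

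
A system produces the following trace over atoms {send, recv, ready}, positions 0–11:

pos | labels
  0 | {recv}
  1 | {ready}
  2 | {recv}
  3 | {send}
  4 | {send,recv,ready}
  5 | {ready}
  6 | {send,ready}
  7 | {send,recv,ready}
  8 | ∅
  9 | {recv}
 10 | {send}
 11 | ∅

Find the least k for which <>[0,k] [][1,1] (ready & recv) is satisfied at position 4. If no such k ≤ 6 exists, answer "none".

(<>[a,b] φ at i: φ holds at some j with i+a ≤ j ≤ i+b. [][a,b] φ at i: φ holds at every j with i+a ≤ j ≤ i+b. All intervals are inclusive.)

Scan j = 4,5,… for [][1,1] (ready & recv):
  j=4: fails
  j=5: fails
  j=6: holds
First hit at j=6, so smallest k = 6-4 = 2.

2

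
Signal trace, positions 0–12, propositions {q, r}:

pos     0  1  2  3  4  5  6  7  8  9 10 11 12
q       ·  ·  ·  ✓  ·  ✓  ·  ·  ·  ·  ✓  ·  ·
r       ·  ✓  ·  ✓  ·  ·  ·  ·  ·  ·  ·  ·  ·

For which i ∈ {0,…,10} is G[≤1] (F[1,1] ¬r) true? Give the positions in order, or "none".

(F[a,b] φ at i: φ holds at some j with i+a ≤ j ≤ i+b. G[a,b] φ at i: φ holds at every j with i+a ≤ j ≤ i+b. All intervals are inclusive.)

Evaluate at each i in [0,10]:
  i=0: ✗ (fails at j=0)
  i=1: ✗ (fails at j=2)
  i=2: ✗ (fails at j=2)
  i=3: ✓ (all of [3,4])
  i=4: ✓ (all of [4,5])
  i=5: ✓ (all of [5,6])
  i=6: ✓ (all of [6,7])
  i=7: ✓ (all of [7,8])
  i=8: ✓ (all of [8,9])
  i=9: ✓ (all of [9,10])
  i=10: ✓ (all of [10,11])

3, 4, 5, 6, 7, 8, 9, 10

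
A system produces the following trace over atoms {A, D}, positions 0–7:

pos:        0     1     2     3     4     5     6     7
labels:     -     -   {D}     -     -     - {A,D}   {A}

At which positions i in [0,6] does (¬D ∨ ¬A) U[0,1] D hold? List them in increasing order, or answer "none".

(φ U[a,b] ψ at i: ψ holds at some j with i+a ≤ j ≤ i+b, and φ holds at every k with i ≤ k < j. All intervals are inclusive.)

1, 2, 5, 6

Evaluate at each i in [0,6]:
  i=0: ✗ (no rhs in [0,1])
  i=1: ✓ (rhs at j=2; lhs holds on [1,1])
  i=2: ✓ (rhs at j=2)
  i=3: ✗ (no rhs in [3,4])
  i=4: ✗ (no rhs in [4,5])
  i=5: ✓ (rhs at j=6; lhs holds on [5,5])
  i=6: ✓ (rhs at j=6)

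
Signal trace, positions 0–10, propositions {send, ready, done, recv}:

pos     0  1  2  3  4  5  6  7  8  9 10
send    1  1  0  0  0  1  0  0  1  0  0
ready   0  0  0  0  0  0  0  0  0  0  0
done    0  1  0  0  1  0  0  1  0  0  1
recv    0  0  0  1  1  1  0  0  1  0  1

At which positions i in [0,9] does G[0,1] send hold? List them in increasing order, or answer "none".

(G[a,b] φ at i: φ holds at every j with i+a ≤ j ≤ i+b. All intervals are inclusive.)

0

Evaluate at each i in [0,9]:
  i=0: ✓ (all of [0,1])
  i=1: ✗ (fails at j=2)
  i=2: ✗ (fails at j=2)
  i=3: ✗ (fails at j=3)
  i=4: ✗ (fails at j=4)
  i=5: ✗ (fails at j=6)
  i=6: ✗ (fails at j=6)
  i=7: ✗ (fails at j=7)
  i=8: ✗ (fails at j=9)
  i=9: ✗ (fails at j=9)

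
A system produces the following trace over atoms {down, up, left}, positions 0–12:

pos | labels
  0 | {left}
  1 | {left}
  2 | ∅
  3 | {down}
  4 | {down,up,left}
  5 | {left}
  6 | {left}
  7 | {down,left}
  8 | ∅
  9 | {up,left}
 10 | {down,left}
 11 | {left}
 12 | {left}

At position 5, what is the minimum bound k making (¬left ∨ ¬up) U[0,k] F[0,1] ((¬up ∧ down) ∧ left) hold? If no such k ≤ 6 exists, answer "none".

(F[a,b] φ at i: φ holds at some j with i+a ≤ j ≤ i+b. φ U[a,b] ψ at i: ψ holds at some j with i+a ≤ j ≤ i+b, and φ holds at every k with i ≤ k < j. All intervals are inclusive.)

1

Need earliest j ≥ 5 with F[0,1] ((¬up ∧ down) ∧ left), and (¬left ∨ ¬up) at every k in [5,j-1].
  j=5: rhs fails.
  j=6: rhs holds; lhs holds on [5,5]. k = 1.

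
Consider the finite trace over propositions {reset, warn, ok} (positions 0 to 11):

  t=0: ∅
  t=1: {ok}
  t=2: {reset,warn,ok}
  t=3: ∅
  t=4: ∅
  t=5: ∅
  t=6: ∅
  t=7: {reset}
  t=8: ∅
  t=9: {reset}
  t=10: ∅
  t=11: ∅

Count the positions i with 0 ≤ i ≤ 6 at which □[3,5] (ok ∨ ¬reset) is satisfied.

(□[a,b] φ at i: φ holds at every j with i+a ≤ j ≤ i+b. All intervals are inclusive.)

2

Evaluate at each i in [0,6]:
  i=0: ✓ (all of [3,5])
  i=1: ✓ (all of [4,6])
  i=2: ✗ (fails at j=7)
  i=3: ✗ (fails at j=7)
  i=4: ✗ (fails at j=7)
  i=5: ✗ (fails at j=9)
  i=6: ✗ (fails at j=9)
Positions where it holds: {0, 1} → 2.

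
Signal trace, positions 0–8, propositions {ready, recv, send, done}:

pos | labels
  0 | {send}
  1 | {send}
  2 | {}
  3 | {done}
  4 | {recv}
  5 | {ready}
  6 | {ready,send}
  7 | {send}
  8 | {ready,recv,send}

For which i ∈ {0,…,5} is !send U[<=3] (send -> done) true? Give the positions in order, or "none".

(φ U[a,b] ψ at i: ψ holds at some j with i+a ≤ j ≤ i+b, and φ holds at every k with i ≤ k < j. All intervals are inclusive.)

2, 3, 4, 5

Evaluate at each i in [0,5]:
  i=0: ✗ (lhs fails at k=0 before rhs at j=2)
  i=1: ✗ (lhs fails at k=1 before rhs at j=2)
  i=2: ✓ (rhs at j=2)
  i=3: ✓ (rhs at j=3)
  i=4: ✓ (rhs at j=4)
  i=5: ✓ (rhs at j=5)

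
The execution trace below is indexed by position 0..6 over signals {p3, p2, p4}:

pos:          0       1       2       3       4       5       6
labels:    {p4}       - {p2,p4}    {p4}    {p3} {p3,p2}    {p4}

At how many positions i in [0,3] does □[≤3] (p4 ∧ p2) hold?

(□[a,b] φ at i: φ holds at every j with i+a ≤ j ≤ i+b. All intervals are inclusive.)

0

Evaluate at each i in [0,3]:
  i=0: ✗ (fails at j=0)
  i=1: ✗ (fails at j=1)
  i=2: ✗ (fails at j=3)
  i=3: ✗ (fails at j=3)
Positions where it holds: {} → 0.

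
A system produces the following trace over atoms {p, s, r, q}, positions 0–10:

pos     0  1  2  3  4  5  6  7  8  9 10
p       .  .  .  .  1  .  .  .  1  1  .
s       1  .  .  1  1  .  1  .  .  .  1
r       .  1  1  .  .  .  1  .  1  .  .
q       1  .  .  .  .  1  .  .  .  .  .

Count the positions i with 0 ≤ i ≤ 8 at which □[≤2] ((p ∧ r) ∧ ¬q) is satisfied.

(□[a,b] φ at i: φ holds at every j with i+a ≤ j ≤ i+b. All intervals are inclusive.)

0

Evaluate at each i in [0,8]:
  i=0: ✗ (fails at j=0)
  i=1: ✗ (fails at j=1)
  i=2: ✗ (fails at j=2)
  i=3: ✗ (fails at j=3)
  i=4: ✗ (fails at j=4)
  i=5: ✗ (fails at j=5)
  i=6: ✗ (fails at j=6)
  i=7: ✗ (fails at j=7)
  i=8: ✗ (fails at j=9)
Positions where it holds: {} → 0.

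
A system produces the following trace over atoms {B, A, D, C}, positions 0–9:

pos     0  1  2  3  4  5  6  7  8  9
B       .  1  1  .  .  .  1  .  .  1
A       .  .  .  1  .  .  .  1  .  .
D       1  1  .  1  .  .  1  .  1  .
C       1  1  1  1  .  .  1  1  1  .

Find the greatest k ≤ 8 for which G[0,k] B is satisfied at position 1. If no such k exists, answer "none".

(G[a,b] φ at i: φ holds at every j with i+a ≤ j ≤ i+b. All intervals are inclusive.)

1

B must hold from j=1 onward; find where it first fails.
  j=1: holds
  j=2: holds
  j=3: fails
Holds on [1,2], so largest k = 1.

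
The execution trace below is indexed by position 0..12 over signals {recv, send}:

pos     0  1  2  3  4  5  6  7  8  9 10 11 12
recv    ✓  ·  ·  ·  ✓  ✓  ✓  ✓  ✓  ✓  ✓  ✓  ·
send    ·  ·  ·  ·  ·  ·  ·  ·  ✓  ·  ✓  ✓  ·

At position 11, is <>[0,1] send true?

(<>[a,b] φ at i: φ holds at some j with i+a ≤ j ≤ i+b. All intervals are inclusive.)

Check send at each j in [11,12]:
  j=11: true
  j=12: false
Found at j=11 → formula holds.

True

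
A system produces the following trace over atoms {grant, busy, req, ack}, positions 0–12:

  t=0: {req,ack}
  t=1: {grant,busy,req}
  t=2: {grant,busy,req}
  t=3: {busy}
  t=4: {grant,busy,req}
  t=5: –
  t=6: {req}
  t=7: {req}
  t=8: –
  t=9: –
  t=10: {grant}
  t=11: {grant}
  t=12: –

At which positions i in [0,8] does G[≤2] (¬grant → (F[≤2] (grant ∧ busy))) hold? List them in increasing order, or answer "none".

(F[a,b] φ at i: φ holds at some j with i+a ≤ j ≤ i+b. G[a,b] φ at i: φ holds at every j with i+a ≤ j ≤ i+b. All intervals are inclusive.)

0, 1, 2

Evaluate at each i in [0,8]:
  i=0: ✓ (all of [0,2])
  i=1: ✓ (all of [1,3])
  i=2: ✓ (all of [2,4])
  i=3: ✗ (fails at j=5)
  i=4: ✗ (fails at j=5)
  i=5: ✗ (fails at j=5)
  i=6: ✗ (fails at j=6)
  i=7: ✗ (fails at j=7)
  i=8: ✗ (fails at j=8)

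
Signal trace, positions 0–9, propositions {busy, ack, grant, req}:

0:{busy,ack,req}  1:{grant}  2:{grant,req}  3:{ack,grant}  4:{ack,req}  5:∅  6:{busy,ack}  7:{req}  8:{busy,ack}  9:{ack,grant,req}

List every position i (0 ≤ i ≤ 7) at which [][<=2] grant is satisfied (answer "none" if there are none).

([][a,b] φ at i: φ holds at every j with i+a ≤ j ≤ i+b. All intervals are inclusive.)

Evaluate at each i in [0,7]:
  i=0: ✗ (fails at j=0)
  i=1: ✓ (all of [1,3])
  i=2: ✗ (fails at j=4)
  i=3: ✗ (fails at j=4)
  i=4: ✗ (fails at j=4)
  i=5: ✗ (fails at j=5)
  i=6: ✗ (fails at j=6)
  i=7: ✗ (fails at j=7)

1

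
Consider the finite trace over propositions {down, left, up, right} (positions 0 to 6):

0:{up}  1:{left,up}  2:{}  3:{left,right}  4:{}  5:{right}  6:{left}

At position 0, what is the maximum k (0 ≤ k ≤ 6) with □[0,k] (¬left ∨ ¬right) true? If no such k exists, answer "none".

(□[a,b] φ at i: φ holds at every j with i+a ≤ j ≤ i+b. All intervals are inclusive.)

(¬left ∨ ¬right) must hold from j=0 onward; find where it first fails.
  j=0: holds
  j=1: holds
  j=2: holds
  j=3: fails
Holds on [0,2], so largest k = 2.

2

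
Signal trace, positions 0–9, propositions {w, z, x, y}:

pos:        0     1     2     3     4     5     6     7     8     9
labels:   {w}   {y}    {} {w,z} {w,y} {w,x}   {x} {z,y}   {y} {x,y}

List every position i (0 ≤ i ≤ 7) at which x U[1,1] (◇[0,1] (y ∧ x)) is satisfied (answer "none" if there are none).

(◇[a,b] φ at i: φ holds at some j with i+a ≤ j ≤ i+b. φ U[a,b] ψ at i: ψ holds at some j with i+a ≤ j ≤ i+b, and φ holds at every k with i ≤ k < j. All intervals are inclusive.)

Evaluate at each i in [0,7]:
  i=0: ✗ (no rhs in [1,1])
  i=1: ✗ (no rhs in [2,2])
  i=2: ✗ (no rhs in [3,3])
  i=3: ✗ (no rhs in [4,4])
  i=4: ✗ (no rhs in [5,5])
  i=5: ✗ (no rhs in [6,6])
  i=6: ✗ (no rhs in [7,7])
  i=7: ✗ (lhs fails at k=7 before rhs at j=8)

none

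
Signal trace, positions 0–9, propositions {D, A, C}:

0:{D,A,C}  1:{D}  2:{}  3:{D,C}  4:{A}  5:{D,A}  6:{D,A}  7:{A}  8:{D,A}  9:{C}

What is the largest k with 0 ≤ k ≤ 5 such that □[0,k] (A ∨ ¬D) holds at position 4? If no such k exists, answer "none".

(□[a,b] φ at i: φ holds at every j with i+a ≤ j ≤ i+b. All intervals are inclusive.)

(A ∨ ¬D) must hold from j=4 onward; find where it first fails.
  j=4: holds
  j=5: holds
  j=6: holds
  j=7: holds
  j=8: holds
  j=9: holds
Holds through j=9; largest k = 5.

5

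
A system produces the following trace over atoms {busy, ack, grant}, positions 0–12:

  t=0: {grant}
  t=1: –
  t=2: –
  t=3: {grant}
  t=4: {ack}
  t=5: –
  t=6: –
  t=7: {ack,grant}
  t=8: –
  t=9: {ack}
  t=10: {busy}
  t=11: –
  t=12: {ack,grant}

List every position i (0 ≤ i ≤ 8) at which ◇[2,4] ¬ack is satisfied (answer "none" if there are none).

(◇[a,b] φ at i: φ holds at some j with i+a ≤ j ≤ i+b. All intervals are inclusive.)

Evaluate at each i in [0,8]:
  i=0: ✓ (witness j=2)
  i=1: ✓ (witness j=3)
  i=2: ✓ (witness j=5)
  i=3: ✓ (witness j=5)
  i=4: ✓ (witness j=6)
  i=5: ✓ (witness j=8)
  i=6: ✓ (witness j=8)
  i=7: ✓ (witness j=10)
  i=8: ✓ (witness j=10)

0, 1, 2, 3, 4, 5, 6, 7, 8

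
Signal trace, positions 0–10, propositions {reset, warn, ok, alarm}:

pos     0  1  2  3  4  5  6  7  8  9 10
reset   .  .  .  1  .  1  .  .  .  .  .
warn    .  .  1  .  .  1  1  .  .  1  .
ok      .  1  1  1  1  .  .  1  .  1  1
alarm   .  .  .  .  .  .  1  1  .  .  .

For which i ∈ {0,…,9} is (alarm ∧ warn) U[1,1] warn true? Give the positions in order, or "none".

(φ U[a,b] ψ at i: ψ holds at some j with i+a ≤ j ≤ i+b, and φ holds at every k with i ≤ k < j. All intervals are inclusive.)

none

Evaluate at each i in [0,9]:
  i=0: ✗ (no rhs in [1,1])
  i=1: ✗ (lhs fails at k=1 before rhs at j=2)
  i=2: ✗ (no rhs in [3,3])
  i=3: ✗ (no rhs in [4,4])
  i=4: ✗ (lhs fails at k=4 before rhs at j=5)
  i=5: ✗ (lhs fails at k=5 before rhs at j=6)
  i=6: ✗ (no rhs in [7,7])
  i=7: ✗ (no rhs in [8,8])
  i=8: ✗ (lhs fails at k=8 before rhs at j=9)
  i=9: ✗ (no rhs in [10,10])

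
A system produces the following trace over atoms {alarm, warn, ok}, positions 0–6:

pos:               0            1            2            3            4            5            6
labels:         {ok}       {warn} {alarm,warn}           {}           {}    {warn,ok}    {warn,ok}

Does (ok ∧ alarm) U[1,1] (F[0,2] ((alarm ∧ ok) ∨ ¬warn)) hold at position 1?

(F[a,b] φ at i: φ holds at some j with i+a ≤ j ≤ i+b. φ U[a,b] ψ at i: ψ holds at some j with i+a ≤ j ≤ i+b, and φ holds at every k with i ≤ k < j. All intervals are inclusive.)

Does not hold

Need some j in [2,2] with F[0,2] ((alarm ∧ ok) ∨ ¬warn), and (ok ∧ alarm) at every k in [1,j-1].
  j=2: F[0,2] ((alarm ∧ ok) ∨ ¬warn) holds, but (ok ∧ alarm) fails at k=1 → not this j.
No j in the window works → until fails.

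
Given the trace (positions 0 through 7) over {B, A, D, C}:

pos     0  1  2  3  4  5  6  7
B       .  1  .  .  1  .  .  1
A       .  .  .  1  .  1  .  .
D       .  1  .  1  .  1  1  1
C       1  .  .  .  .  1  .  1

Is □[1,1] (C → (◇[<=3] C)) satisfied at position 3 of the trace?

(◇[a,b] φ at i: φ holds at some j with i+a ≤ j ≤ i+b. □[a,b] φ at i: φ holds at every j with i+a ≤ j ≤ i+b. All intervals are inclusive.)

True

Check (C → (◇[<=3] C)) at every j in [4,4]:
  j=4: antecedent false → ✓
All positions satisfy it → formula holds.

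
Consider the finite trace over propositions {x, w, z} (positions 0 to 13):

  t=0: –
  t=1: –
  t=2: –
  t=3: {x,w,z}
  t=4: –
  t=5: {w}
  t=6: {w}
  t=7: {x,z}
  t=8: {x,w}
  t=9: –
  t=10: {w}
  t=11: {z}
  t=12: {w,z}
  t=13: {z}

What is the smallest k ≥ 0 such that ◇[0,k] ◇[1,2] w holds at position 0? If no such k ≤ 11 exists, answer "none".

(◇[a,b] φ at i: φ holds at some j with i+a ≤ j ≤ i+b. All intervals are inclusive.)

Scan j = 0,1,… for ◇[1,2] w:
  j=0: fails
  j=1: holds
First hit at j=1, so smallest k = 1-0 = 1.

1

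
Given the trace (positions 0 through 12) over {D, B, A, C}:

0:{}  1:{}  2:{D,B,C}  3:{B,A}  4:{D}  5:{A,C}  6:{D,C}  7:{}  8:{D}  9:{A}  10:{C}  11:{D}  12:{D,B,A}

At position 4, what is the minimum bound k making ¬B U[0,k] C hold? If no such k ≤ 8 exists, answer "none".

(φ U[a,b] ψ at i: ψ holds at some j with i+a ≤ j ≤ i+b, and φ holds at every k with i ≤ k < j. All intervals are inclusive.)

1

Need earliest j ≥ 4 with C, and ¬B at every k in [4,j-1].
  j=4: rhs fails.
  j=5: rhs holds; lhs holds on [4,4]. k = 1.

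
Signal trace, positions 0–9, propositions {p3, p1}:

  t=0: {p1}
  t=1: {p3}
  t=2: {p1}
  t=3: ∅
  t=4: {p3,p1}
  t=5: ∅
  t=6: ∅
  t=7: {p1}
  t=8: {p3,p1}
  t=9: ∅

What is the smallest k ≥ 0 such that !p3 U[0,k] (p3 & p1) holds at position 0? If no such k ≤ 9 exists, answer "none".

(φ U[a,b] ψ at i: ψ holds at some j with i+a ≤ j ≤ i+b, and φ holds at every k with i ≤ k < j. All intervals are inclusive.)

Need earliest j ≥ 0 with (p3 & p1), and !p3 at every k in [0,j-1].
  j=0: rhs fails.
  j=1: rhs fails.
  j=2: rhs fails.
  j=3: rhs fails.
  j=4: rhs holds but lhs fails at k=1.
  j=5: rhs fails.
  j=6: rhs fails.
  j=7: rhs fails.
  j=8: rhs holds but lhs fails at k=1.
  j=9: rhs fails.
No witness within the range → none.

none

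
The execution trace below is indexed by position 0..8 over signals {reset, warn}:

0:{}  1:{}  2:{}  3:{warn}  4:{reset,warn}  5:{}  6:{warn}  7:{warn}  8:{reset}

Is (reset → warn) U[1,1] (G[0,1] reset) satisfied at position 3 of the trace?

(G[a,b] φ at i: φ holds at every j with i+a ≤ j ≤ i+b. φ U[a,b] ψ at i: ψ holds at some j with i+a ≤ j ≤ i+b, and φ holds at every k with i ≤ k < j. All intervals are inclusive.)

Need some j in [4,4] with G[0,1] reset, and (reset → warn) at every k in [3,j-1].
  j=4: G[0,1] reset — fails at 5.
No j in the window works → until fails.

False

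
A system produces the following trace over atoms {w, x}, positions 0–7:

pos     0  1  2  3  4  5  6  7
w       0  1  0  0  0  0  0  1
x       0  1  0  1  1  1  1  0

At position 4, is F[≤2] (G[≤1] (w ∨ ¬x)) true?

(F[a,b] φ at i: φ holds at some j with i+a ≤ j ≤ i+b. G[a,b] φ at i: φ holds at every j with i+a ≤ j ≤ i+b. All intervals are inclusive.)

Check G[≤1] (w ∨ ¬x) at each j in [4,6]:
  j=4: fails at 4
  j=5: fails at 5
  j=6: fails at 6
No position in the window satisfies it → formula fails.

False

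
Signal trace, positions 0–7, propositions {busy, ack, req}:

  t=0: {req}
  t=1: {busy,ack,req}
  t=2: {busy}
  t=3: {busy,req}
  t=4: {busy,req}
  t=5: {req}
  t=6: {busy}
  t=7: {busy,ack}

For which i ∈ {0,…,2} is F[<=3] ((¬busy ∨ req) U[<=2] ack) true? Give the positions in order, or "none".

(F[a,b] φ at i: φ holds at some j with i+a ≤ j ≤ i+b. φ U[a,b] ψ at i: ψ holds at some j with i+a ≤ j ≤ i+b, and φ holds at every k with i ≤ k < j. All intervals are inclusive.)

0, 1

Evaluate at each i in [0,2]:
  i=0: ✓ (witness j=0)
  i=1: ✓ (witness j=1)
  i=2: ✗ (none in [2,5])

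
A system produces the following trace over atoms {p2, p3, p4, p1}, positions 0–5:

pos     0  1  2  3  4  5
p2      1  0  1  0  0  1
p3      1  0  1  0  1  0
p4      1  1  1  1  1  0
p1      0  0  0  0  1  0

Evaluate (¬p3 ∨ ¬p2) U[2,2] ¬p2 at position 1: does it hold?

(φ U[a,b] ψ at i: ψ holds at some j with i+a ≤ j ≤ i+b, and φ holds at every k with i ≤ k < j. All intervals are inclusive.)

Need some j in [3,3] with ¬p2, and (¬p3 ∨ ¬p2) at every k in [1,j-1].
  j=3: ¬p2 holds, but (¬p3 ∨ ¬p2) fails at k=2 → not this j.
No j in the window works → until fails.

False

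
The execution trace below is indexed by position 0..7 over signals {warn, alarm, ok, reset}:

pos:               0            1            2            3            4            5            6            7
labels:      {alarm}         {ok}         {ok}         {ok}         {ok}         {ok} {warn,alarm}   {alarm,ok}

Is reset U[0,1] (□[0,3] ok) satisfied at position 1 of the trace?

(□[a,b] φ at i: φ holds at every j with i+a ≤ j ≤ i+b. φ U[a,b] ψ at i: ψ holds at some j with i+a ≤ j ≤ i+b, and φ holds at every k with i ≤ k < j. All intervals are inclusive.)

Holds

Need some j in [1,2] with □[0,3] ok, and reset at every k in [1,j-1].
  j=1: □[0,3] ok holds; no prefix to check → satisfied.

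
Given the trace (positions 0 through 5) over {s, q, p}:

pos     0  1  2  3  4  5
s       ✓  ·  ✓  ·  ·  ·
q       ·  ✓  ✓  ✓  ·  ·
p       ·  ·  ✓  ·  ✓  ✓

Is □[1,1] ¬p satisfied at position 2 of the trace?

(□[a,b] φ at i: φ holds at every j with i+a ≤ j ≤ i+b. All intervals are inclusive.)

True

Check ¬p at every j in [3,3]:
  j=3: true
All positions satisfy it → formula holds.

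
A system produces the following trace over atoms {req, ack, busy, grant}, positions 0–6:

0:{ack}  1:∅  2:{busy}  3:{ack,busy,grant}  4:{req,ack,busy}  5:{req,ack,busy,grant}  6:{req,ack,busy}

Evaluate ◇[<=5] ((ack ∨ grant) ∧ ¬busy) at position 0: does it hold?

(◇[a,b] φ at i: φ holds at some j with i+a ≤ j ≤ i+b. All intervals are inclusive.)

Yes

Check ((ack ∨ grant) ∧ ¬busy) at each j in [0,5]:
  j=0: true
  j=1: false
  j=2: false
  j=3: false
  j=4: false
  j=5: false
Found at j=0 → formula holds.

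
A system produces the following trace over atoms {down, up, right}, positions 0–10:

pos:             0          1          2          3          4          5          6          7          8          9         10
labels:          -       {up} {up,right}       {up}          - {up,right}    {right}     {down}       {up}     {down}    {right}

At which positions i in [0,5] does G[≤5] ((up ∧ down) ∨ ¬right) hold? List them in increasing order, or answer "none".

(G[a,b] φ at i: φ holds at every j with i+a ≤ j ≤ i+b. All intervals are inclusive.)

Evaluate at each i in [0,5]:
  i=0: ✗ (fails at j=2)
  i=1: ✗ (fails at j=2)
  i=2: ✗ (fails at j=2)
  i=3: ✗ (fails at j=5)
  i=4: ✗ (fails at j=5)
  i=5: ✗ (fails at j=5)

none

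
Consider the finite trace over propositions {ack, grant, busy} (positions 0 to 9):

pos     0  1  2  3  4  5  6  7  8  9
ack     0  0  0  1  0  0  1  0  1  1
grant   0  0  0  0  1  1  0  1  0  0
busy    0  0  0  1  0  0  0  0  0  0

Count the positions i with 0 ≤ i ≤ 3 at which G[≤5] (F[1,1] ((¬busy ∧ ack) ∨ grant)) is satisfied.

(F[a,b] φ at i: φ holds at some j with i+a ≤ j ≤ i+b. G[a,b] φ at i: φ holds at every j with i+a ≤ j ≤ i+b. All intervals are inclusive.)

Evaluate at each i in [0,3]:
  i=0: ✗ (fails at j=0)
  i=1: ✗ (fails at j=1)
  i=2: ✗ (fails at j=2)
  i=3: ✓ (all of [3,8])
Positions where it holds: {3} → 1.

1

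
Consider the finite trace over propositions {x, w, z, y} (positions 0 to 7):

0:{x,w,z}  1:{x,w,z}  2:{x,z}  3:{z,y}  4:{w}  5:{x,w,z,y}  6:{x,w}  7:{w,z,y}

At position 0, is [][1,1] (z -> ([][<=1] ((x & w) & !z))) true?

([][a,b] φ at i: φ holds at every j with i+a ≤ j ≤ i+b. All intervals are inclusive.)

Check (z -> ([][<=1] ((x & w) & !z))) at every j in [1,1]:
  j=1: antecedent true; consequent fails at 1 → ✗
Fails at j=1 → formula fails.

No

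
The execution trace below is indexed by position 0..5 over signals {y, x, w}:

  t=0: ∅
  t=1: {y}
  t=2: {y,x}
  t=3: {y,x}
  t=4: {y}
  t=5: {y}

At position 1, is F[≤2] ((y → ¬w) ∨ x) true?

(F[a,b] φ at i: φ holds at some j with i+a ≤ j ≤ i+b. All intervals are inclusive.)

Check ((y → ¬w) ∨ x) at each j in [1,3]:
  j=1: true
  j=2: true
  j=3: true
Found at j=1 → formula holds.

True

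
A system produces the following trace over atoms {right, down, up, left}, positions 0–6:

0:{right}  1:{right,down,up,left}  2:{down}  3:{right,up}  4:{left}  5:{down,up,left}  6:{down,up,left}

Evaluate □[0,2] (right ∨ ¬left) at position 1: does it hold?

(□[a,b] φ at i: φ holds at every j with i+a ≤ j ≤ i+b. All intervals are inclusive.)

Holds

Check (right ∨ ¬left) at every j in [1,3]:
  j=1: true
  j=2: true
  j=3: true
All positions satisfy it → formula holds.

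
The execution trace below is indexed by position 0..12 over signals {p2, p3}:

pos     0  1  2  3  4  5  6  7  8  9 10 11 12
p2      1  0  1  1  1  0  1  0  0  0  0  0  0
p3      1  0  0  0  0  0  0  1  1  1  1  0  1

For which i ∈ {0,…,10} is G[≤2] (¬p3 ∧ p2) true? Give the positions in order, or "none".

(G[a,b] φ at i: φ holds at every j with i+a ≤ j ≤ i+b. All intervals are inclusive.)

2

Evaluate at each i in [0,10]:
  i=0: ✗ (fails at j=0)
  i=1: ✗ (fails at j=1)
  i=2: ✓ (all of [2,4])
  i=3: ✗ (fails at j=5)
  i=4: ✗ (fails at j=5)
  i=5: ✗ (fails at j=5)
  i=6: ✗ (fails at j=7)
  i=7: ✗ (fails at j=7)
  i=8: ✗ (fails at j=8)
  i=9: ✗ (fails at j=9)
  i=10: ✗ (fails at j=10)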